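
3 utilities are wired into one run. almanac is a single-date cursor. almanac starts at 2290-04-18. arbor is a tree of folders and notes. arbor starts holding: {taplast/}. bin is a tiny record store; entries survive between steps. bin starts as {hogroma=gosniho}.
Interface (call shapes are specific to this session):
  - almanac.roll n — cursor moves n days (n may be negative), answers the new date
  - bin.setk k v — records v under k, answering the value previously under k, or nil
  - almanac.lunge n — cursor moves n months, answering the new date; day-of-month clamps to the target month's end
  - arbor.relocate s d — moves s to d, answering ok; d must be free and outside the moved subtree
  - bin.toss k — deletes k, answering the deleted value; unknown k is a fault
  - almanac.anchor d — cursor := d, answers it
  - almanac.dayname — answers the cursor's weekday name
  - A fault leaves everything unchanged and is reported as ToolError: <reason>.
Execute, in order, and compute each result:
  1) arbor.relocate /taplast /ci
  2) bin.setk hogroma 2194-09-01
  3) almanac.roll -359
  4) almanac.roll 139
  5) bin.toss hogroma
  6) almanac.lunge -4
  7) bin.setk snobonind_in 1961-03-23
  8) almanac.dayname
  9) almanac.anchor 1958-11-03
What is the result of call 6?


Answer: 2289-05-10

Derivation:
I run arbor.relocate using s=/taplast, d=/ci, and observe ok.
I use bin.setk using k=hogroma, v=2194-09-01: gosniho.
I try almanac.roll using n=-359, and see 2289-04-24.
I call almanac.roll using n=139, yielding 2289-09-10.
Then bin.toss using k=hogroma, which returns 2194-09-01.
I run almanac.lunge using n=-4: 2289-05-10.
Invoking bin.setk using k=snobonind_in, v=1961-03-23, — result: nil.
Now I run almanac.dayname(), and observe Friday.
I call almanac.anchor using d=1958-11-03, and see 1958-11-03.


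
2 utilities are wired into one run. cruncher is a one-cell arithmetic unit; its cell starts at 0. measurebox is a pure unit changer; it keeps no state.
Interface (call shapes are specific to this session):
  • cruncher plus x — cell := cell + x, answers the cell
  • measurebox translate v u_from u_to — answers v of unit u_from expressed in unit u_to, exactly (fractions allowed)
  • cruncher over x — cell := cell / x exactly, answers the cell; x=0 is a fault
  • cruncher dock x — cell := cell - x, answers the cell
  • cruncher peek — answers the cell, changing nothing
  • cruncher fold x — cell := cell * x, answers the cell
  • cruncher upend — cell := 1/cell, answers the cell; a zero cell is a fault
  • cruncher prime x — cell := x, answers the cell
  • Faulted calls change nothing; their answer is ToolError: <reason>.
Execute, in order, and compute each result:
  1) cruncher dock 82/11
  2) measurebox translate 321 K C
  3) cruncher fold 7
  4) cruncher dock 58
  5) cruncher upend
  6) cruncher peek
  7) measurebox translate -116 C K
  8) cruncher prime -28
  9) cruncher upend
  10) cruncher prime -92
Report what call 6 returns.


Then cruncher dock using x='82/11', which returns -82/11.
I use measurebox translate using v='321', u_from='K', u_to='C', which returns 957/20.
Next I call cruncher fold using x='7', — result: -574/11.
Next I call cruncher dock using x='58', and see -1212/11.
Invoking cruncher upend(), and observe -11/1212.
I invoke cruncher peek(), → -11/1212.
I run measurebox translate using v='-116', u_from='C', u_to='K': 3143/20.
I try cruncher prime using x='-28', → -28.
Invoking cruncher upend(), and observe -1/28.
I try cruncher prime using x='-92', and see -92.

Answer: -11/1212


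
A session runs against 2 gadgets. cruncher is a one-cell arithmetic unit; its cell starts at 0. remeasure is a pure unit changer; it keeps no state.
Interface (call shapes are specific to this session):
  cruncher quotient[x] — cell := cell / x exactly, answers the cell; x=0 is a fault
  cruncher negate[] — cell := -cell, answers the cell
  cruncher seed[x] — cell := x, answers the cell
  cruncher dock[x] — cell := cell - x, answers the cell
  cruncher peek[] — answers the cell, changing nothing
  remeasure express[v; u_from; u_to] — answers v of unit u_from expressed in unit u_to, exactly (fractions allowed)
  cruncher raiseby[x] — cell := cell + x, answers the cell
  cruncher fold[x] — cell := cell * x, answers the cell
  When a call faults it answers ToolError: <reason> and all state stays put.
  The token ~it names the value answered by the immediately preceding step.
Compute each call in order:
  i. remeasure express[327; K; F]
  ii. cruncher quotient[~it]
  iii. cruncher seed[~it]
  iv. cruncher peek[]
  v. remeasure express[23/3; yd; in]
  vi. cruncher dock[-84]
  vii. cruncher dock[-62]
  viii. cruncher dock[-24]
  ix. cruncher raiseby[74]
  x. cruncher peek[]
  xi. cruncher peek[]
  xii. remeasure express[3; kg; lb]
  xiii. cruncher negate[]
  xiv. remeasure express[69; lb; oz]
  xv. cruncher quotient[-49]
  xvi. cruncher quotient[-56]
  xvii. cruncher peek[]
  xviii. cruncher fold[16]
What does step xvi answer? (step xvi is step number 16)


% 1. remeasure express(327, K, F) ~> 12893/100
% 2. cruncher quotient(~it) ~> 0
% 3. cruncher seed(~it) ~> 0
% 4. cruncher peek() ~> 0
% 5. remeasure express(23/3, yd, in) ~> 276
% 6. cruncher dock(-84) ~> 84
% 7. cruncher dock(-62) ~> 146
% 8. cruncher dock(-24) ~> 170
% 9. cruncher raiseby(74) ~> 244
% 10. cruncher peek() ~> 244
% 11. cruncher peek() ~> 244
% 12. remeasure express(3, kg, lb) ~> 300000000/45359237
% 13. cruncher negate() ~> -244
% 14. remeasure express(69, lb, oz) ~> 1104
% 15. cruncher quotient(-49) ~> 244/49
% 16. cruncher quotient(-56) ~> -61/686
% 17. cruncher peek() ~> -61/686
% 18. cruncher fold(16) ~> -488/343

Answer: -61/686


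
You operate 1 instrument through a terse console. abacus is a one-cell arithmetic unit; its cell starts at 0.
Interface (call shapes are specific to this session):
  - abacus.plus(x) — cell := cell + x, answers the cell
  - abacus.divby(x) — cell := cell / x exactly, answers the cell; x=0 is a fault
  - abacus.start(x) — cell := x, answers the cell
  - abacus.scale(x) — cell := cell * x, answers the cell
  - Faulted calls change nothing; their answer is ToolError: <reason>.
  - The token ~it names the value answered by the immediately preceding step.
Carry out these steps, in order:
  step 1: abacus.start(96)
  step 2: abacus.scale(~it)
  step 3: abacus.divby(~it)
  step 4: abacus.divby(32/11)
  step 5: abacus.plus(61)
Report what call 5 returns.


Answer: 1963/32

Derivation:
·→ abacus.start(x=96)
·← 96
·→ abacus.scale(x=~it)
·← 9216
·→ abacus.divby(x=~it)
·← 1
·→ abacus.divby(x=32/11)
·← 11/32
·→ abacus.plus(x=61)
·← 1963/32


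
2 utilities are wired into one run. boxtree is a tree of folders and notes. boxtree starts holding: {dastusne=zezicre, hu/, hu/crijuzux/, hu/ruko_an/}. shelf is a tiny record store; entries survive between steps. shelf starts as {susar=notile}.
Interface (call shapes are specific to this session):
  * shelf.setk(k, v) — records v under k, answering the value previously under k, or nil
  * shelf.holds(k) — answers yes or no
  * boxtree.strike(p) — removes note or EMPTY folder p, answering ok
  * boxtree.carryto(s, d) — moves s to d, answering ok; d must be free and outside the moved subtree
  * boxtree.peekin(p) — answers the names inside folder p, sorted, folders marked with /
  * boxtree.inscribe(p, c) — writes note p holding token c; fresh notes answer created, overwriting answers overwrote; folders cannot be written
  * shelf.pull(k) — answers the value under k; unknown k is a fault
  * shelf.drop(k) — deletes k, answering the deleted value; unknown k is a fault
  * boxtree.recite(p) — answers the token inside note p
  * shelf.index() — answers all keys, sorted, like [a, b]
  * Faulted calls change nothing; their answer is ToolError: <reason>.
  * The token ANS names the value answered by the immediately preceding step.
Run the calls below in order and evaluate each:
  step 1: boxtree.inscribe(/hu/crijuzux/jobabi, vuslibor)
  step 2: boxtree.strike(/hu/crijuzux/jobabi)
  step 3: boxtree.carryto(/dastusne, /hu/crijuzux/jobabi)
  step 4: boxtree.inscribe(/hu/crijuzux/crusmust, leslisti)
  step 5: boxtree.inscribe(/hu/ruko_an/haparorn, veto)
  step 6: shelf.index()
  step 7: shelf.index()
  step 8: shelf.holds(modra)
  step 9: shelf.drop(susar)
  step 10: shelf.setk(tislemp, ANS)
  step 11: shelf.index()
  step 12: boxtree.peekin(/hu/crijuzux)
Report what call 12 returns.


Answer: [crusmust, jobabi]

Derivation:
Next I call inscribe with p→/hu/crijuzux/jobabi, c→vuslibor, and observe created.
I use strike with p→/hu/crijuzux/jobabi, giving ok.
Invoking carryto with s→/dastusne, d→/hu/crijuzux/jobabi, and get ok.
Using inscribe with p→/hu/crijuzux/crusmust, c→leslisti, giving created.
I run inscribe with p→/hu/ruko_an/haparorn, c→veto, yielding created.
I call index, and get [susar].
Invoking index, yielding [susar].
I run holds with k→modra, and observe no.
I use drop with k→susar, and observe notile.
Using setk with k→tislemp, v→ANS, → nil.
I invoke index, giving [tislemp].
Then peekin with p→/hu/crijuzux, which returns [crusmust, jobabi].


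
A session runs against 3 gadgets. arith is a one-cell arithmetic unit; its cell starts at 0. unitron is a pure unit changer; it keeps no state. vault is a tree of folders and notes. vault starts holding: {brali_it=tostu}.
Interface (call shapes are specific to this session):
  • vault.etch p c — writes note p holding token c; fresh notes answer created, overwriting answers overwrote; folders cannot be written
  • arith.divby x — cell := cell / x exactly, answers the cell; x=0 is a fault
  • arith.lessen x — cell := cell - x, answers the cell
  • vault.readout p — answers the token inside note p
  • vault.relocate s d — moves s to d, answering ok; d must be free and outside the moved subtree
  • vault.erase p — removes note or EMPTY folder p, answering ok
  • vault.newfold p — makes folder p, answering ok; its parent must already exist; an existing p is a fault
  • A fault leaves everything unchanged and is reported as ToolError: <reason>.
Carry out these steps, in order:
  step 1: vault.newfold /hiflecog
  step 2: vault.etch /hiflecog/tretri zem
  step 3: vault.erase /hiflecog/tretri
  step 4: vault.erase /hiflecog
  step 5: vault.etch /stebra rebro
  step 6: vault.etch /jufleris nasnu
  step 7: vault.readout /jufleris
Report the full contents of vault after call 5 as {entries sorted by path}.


>> vault.newfold(p: /hiflecog)
<< ok
>> vault.etch(p: /hiflecog/tretri, c: zem)
<< created
>> vault.erase(p: /hiflecog/tretri)
<< ok
>> vault.erase(p: /hiflecog)
<< ok
>> vault.etch(p: /stebra, c: rebro)
<< created
>> vault.etch(p: /jufleris, c: nasnu)
<< created
>> vault.readout(p: /jufleris)
<< nasnu

Answer: {brali_it=tostu, stebra=rebro}


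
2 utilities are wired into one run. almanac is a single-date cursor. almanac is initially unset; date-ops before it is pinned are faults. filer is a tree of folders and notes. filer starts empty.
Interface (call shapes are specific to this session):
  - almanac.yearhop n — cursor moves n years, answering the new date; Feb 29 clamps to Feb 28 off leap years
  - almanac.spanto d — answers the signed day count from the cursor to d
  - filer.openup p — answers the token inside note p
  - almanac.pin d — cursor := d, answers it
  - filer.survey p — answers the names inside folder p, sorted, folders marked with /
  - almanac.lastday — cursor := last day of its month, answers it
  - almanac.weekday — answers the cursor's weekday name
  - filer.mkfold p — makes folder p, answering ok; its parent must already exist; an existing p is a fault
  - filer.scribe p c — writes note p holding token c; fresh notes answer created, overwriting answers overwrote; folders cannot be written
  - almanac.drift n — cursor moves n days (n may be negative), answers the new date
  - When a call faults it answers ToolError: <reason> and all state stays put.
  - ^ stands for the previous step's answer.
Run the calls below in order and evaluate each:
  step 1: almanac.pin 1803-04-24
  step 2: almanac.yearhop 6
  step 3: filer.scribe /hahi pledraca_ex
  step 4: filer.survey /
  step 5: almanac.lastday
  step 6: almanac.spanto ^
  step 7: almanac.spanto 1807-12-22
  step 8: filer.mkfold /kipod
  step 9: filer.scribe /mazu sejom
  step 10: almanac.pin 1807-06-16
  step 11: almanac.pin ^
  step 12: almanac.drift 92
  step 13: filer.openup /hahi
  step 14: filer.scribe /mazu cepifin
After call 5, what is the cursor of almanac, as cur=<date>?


>> almanac.pin(d='1803-04-24')
<< 1803-04-24
>> almanac.yearhop(n='6')
<< 1809-04-24
>> filer.scribe(p='/hahi', c='pledraca_ex')
<< created
>> filer.survey(p='/')
<< [hahi]
>> almanac.lastday()
<< 1809-04-30
>> almanac.spanto(d='^')
<< 0
>> almanac.spanto(d='1807-12-22')
<< -495
>> filer.mkfold(p='/kipod')
<< ok
>> filer.scribe(p='/mazu', c='sejom')
<< created
>> almanac.pin(d='1807-06-16')
<< 1807-06-16
>> almanac.pin(d='^')
<< 1807-06-16
>> almanac.drift(n='92')
<< 1807-09-16
>> filer.openup(p='/hahi')
<< pledraca_ex
>> filer.scribe(p='/mazu', c='cepifin')
<< overwrote

Answer: cur=1809-04-30


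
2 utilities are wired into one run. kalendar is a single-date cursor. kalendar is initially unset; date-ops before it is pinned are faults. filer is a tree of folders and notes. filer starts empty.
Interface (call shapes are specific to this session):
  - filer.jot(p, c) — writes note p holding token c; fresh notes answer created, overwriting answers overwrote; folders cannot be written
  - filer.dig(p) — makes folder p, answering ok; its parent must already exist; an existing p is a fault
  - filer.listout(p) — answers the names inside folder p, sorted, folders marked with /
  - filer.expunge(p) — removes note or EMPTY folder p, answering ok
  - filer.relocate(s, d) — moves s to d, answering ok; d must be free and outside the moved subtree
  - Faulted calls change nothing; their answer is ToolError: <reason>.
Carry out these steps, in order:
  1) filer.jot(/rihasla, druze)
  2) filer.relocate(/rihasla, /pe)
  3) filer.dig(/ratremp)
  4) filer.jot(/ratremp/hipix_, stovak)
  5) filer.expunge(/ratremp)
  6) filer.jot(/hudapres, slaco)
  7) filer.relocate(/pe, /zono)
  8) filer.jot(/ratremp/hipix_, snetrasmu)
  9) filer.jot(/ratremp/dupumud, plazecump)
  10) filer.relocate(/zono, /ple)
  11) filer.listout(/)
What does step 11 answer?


Answer: [hudapres, ple, ratremp/]

Derivation:
Calling filer.jot(p='/rihasla', c='druze'), and get created.
I run filer.relocate(s='/rihasla', d='/pe'), and observe ok.
I use filer.dig(p='/ratremp'), and get ok.
I try filer.jot(p='/ratremp/hipix_', c='stovak'): created.
I invoke filer.expunge(p='/ratremp'): ToolError: not empty.
I invoke filer.jot(p='/hudapres', c='slaco'), and get created.
Now I run filer.relocate(s='/pe', d='/zono'), yielding ok.
Then filer.jot(p='/ratremp/hipix_', c='snetrasmu'), → overwrote.
Now I run filer.jot(p='/ratremp/dupumud', c='plazecump'), and observe created.
Now I run filer.relocate(s='/zono', d='/ple'), and observe ok.
Invoking filer.listout(p='/'), and get [hudapres, ple, ratremp/].


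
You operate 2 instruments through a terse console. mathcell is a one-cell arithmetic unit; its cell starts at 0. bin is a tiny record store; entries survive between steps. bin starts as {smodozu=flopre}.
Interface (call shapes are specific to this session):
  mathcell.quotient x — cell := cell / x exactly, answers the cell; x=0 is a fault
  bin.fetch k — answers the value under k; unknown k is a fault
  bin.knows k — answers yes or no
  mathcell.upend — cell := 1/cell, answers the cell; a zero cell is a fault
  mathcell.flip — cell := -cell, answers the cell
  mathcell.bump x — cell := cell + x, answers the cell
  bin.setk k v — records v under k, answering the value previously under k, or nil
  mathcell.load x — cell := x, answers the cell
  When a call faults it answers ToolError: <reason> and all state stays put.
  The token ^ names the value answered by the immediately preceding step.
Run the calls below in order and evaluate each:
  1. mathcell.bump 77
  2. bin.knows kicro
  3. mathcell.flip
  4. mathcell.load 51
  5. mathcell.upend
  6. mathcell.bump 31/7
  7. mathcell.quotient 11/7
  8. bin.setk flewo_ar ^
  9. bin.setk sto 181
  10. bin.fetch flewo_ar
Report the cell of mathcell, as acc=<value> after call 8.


> mathcell.bump x='77'
:: 77
> bin.knows k='kicro'
:: no
> mathcell.flip
:: -77
> mathcell.load x='51'
:: 51
> mathcell.upend
:: 1/51
> mathcell.bump x='31/7'
:: 1588/357
> mathcell.quotient x='11/7'
:: 1588/561
> bin.setk k='flewo_ar' v='^'
:: nil
> bin.setk k='sto' v='181'
:: nil
> bin.fetch k='flewo_ar'
:: 1588/561

Answer: acc=1588/561


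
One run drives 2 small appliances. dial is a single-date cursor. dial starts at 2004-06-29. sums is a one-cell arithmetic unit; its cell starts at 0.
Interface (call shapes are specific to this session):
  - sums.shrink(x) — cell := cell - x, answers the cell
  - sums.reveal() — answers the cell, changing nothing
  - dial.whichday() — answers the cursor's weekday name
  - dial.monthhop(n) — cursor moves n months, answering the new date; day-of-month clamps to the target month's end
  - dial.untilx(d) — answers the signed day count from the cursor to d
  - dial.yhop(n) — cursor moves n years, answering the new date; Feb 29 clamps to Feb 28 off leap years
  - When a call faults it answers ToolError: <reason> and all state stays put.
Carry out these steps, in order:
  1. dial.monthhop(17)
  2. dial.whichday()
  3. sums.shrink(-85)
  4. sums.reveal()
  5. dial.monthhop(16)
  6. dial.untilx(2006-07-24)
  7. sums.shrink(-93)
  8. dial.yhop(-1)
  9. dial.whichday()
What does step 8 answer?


% dial.monthhop(n='17') => 2005-11-29
% dial.whichday() => Tuesday
% sums.shrink(x='-85') => 85
% sums.reveal() => 85
% dial.monthhop(n='16') => 2007-03-29
% dial.untilx(d='2006-07-24') => -248
% sums.shrink(x='-93') => 178
% dial.yhop(n='-1') => 2006-03-29
% dial.whichday() => Wednesday

Answer: 2006-03-29


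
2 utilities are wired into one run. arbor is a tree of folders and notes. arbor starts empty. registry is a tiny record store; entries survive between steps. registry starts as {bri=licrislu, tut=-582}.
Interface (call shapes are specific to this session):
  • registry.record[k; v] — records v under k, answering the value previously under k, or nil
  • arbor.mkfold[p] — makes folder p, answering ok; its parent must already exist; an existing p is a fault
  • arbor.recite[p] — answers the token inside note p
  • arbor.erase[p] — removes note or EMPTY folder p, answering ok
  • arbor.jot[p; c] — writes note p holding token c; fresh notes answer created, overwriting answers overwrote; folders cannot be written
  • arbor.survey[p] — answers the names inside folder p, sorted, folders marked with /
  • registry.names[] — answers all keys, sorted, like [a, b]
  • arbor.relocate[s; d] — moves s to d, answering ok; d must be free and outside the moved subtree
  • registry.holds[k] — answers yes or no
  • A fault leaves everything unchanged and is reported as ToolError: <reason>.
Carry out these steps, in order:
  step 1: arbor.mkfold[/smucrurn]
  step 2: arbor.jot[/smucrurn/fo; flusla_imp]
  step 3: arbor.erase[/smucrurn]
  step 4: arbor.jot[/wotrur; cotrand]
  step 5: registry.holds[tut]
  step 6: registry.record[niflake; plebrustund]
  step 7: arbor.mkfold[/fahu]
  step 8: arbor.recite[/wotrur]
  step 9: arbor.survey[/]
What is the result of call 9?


! arbor.mkfold(p→/smucrurn) ~> ok
! arbor.jot(p→/smucrurn/fo, c→flusla_imp) ~> created
! arbor.erase(p→/smucrurn) ~> ToolError: not empty
! arbor.jot(p→/wotrur, c→cotrand) ~> created
! registry.holds(k→tut) ~> yes
! registry.record(k→niflake, v→plebrustund) ~> nil
! arbor.mkfold(p→/fahu) ~> ok
! arbor.recite(p→/wotrur) ~> cotrand
! arbor.survey(p→/) ~> [fahu/, smucrurn/, wotrur]

Answer: [fahu/, smucrurn/, wotrur]


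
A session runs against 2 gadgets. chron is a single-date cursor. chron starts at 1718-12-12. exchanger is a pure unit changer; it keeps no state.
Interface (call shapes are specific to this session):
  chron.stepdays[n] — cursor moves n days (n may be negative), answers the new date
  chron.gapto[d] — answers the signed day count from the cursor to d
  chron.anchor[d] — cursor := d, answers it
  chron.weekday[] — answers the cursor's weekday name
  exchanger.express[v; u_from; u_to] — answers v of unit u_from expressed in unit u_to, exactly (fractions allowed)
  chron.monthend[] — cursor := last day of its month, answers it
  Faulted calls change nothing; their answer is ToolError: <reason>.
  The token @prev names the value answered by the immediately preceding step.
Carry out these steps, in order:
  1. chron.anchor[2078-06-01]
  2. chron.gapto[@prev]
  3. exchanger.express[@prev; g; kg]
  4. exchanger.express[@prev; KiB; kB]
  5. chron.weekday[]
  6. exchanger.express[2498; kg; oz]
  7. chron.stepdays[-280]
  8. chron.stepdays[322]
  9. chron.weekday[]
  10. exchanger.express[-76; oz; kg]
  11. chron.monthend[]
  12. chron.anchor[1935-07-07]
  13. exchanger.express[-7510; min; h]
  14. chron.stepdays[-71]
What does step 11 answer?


Answer: 2078-07-31

Derivation:
Act: chron.anchor[d: 2078-06-01]
Obs: 2078-06-01
Act: chron.gapto[d: @prev]
Obs: 0
Act: exchanger.express[v: @prev; u_from: g; u_to: kg]
Obs: 0
Act: exchanger.express[v: @prev; u_from: KiB; u_to: kB]
Obs: 0
Act: chron.weekday[]
Obs: Wednesday
Act: exchanger.express[v: 2498; u_from: kg; u_to: oz]
Obs: 3996800000000/45359237
Act: chron.stepdays[n: -280]
Obs: 2077-08-25
Act: chron.stepdays[n: 322]
Obs: 2078-07-13
Act: chron.weekday[]
Obs: Wednesday
Act: exchanger.express[v: -76; u_from: oz; u_to: kg]
Obs: -861825503/400000000
Act: chron.monthend[]
Obs: 2078-07-31
Act: chron.anchor[d: 1935-07-07]
Obs: 1935-07-07
Act: exchanger.express[v: -7510; u_from: min; u_to: h]
Obs: -751/6
Act: chron.stepdays[n: -71]
Obs: 1935-04-27


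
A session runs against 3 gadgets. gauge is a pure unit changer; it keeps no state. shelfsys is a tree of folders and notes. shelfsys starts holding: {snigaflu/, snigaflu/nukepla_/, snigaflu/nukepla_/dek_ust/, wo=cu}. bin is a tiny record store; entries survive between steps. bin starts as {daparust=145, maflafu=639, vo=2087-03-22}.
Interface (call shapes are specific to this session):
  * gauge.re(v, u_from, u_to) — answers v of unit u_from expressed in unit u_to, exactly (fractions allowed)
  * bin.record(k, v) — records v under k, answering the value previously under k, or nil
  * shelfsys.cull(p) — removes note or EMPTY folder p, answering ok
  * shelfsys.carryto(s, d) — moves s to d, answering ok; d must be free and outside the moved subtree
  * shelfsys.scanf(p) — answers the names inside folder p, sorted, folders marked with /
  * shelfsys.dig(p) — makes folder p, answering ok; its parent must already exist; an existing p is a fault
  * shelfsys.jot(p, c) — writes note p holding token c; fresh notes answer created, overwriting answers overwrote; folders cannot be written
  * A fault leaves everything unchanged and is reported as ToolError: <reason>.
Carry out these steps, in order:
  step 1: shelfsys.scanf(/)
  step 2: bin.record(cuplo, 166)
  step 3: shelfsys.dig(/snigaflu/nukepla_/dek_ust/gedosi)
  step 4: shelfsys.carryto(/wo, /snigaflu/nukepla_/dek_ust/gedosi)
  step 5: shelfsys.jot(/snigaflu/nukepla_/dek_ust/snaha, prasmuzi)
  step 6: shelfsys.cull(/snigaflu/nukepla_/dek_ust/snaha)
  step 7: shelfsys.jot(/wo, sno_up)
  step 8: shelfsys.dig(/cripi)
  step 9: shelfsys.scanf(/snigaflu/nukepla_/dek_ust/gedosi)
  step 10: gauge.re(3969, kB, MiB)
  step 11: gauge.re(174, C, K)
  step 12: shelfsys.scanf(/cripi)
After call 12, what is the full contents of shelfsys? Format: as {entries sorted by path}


Answer: {cripi/, snigaflu/, snigaflu/nukepla_/, snigaflu/nukepla_/dek_ust/, snigaflu/nukepla_/dek_ust/gedosi/, wo=sno_up}

Derivation:
I try shelfsys.scanf(p→/), giving [snigaflu/, wo].
Now I run bin.record(k→cuplo, v→166), and see nil.
Calling shelfsys.dig(p→/snigaflu/nukepla_/dek_ust/gedosi), and get ok.
Now I run shelfsys.carryto(s→/wo, d→/snigaflu/nukepla_/dek_ust/gedosi): ToolError: exists.
Using shelfsys.jot(p→/snigaflu/nukepla_/dek_ust/snaha, c→prasmuzi), yielding created.
I run shelfsys.cull(p→/snigaflu/nukepla_/dek_ust/snaha), which returns ok.
Then shelfsys.jot(p→/wo, c→sno_up): overwrote.
Calling shelfsys.dig(p→/cripi), and see ok.
Invoking shelfsys.scanf(p→/snigaflu/nukepla_/dek_ust/gedosi), → [].
Then gauge.re(v→3969, u_from→kB, u_to→MiB), and get 496125/131072.
Calling gauge.re(v→174, u_from→C, u_to→K), → 8943/20.
Invoking shelfsys.scanf(p→/cripi), yielding [].


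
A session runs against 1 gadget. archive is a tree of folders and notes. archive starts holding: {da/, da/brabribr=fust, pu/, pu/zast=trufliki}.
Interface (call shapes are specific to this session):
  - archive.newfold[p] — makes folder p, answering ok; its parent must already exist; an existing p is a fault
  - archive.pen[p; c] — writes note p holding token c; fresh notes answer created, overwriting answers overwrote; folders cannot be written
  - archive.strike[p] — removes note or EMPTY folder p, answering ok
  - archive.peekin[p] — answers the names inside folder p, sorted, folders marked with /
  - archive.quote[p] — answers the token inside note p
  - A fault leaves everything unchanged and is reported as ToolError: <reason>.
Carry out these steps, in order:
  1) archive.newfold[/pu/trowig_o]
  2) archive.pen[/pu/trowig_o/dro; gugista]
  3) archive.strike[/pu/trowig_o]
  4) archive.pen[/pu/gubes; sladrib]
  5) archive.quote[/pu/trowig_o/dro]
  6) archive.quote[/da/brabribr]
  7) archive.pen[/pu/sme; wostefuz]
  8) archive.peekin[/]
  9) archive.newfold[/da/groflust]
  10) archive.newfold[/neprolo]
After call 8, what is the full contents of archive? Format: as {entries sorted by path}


Answer: {da/, da/brabribr=fust, pu/, pu/gubes=sladrib, pu/sme=wostefuz, pu/trowig_o/, pu/trowig_o/dro=gugista, pu/zast=trufliki}

Derivation:
Calling newfold with p: /pu/trowig_o, yielding ok.
Invoking pen with p: /pu/trowig_o/dro, c: gugista: created.
Calling strike with p: /pu/trowig_o, which returns ToolError: not empty.
Calling pen with p: /pu/gubes, c: sladrib, and see created.
Now I run quote with p: /pu/trowig_o/dro, yielding gugista.
I use quote with p: /da/brabribr, giving fust.
I run pen with p: /pu/sme, c: wostefuz: created.
I try peekin with p: /: [da/, pu/].
Now I run newfold with p: /da/groflust: ok.
I try newfold with p: /neprolo: ok.


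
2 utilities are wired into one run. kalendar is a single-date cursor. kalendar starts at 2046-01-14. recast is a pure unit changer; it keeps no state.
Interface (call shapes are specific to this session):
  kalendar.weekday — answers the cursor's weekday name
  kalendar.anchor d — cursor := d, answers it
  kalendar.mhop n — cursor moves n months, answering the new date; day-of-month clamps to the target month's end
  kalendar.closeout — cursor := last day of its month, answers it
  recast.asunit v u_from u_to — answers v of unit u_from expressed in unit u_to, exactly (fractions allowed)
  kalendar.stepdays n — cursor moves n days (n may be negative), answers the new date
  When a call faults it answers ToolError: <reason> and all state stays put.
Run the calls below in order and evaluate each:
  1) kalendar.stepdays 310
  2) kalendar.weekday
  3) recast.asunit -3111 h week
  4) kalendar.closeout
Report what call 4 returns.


Answer: 2046-11-30

Derivation:
# 1. kalendar.stepdays(n→310) => 2046-11-20
# 2. kalendar.weekday() => Tuesday
# 3. recast.asunit(v→-3111, u_from→h, u_to→week) => -1037/56
# 4. kalendar.closeout() => 2046-11-30


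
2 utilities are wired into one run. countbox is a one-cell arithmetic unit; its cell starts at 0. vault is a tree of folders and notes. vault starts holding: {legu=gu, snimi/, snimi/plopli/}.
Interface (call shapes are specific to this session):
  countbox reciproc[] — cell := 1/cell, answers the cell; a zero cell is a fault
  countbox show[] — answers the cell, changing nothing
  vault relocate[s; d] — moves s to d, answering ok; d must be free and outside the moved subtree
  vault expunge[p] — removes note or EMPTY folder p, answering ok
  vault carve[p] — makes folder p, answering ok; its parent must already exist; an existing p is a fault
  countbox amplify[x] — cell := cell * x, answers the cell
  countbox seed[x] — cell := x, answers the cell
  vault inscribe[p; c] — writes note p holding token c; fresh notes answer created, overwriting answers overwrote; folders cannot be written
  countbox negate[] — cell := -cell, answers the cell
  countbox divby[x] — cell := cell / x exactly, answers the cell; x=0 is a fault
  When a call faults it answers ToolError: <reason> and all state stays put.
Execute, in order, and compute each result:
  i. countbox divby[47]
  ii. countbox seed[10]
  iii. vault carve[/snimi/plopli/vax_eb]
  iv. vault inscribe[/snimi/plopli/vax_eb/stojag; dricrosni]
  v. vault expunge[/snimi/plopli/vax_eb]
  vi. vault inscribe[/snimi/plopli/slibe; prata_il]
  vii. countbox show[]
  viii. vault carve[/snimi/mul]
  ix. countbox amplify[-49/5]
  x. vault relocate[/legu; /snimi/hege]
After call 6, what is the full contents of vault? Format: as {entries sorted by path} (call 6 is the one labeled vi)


==> countbox divby(x→47)
<== 0
==> countbox seed(x→10)
<== 10
==> vault carve(p→/snimi/plopli/vax_eb)
<== ok
==> vault inscribe(p→/snimi/plopli/vax_eb/stojag, c→dricrosni)
<== created
==> vault expunge(p→/snimi/plopli/vax_eb)
<== ToolError: not empty
==> vault inscribe(p→/snimi/plopli/slibe, c→prata_il)
<== created
==> countbox show()
<== 10
==> vault carve(p→/snimi/mul)
<== ok
==> countbox amplify(x→-49/5)
<== -98
==> vault relocate(s→/legu, d→/snimi/hege)
<== ok

Answer: {legu=gu, snimi/, snimi/plopli/, snimi/plopli/slibe=prata_il, snimi/plopli/vax_eb/, snimi/plopli/vax_eb/stojag=dricrosni}


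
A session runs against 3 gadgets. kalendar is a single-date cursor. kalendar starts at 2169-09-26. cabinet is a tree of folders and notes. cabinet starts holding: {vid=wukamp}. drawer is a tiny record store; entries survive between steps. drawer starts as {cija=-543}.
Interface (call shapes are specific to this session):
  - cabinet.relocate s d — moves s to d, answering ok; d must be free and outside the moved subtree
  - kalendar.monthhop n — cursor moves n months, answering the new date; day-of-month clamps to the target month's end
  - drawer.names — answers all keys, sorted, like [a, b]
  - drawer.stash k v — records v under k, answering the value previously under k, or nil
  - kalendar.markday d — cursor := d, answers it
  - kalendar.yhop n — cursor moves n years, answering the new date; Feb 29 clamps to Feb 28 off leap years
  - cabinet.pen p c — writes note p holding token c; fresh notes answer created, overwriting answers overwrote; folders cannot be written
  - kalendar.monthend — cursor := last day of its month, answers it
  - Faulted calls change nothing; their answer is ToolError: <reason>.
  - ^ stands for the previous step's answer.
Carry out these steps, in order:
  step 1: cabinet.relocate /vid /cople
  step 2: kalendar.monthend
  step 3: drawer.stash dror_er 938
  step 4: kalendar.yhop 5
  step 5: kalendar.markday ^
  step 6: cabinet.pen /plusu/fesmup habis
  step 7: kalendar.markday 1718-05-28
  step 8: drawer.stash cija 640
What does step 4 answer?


Answer: 2174-09-30

Derivation:
;; 1. cabinet.relocate(s→/vid, d→/cople) => ok
;; 2. kalendar.monthend() => 2169-09-30
;; 3. drawer.stash(k→dror_er, v→938) => nil
;; 4. kalendar.yhop(n→5) => 2174-09-30
;; 5. kalendar.markday(d→^) => 2174-09-30
;; 6. cabinet.pen(p→/plusu/fesmup, c→habis) => ToolError: no parent
;; 7. kalendar.markday(d→1718-05-28) => 1718-05-28
;; 8. drawer.stash(k→cija, v→640) => -543


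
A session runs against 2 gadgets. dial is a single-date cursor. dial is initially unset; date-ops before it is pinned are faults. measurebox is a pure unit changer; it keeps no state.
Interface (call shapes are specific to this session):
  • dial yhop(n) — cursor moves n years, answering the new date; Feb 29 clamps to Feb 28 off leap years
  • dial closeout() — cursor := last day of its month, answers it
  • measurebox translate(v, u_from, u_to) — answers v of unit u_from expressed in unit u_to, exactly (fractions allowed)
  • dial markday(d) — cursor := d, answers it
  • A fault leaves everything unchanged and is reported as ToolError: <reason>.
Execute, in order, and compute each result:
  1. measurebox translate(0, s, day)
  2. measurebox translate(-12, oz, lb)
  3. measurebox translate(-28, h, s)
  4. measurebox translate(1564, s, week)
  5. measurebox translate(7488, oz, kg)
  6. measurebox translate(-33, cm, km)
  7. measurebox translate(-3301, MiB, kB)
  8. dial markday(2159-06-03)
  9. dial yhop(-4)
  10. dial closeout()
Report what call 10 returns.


Step: measurebox translate[v: 0; u_from: s; u_to: day]
Result: 0
Step: measurebox translate[v: -12; u_from: oz; u_to: lb]
Result: -3/4
Step: measurebox translate[v: -28; u_from: h; u_to: s]
Result: -100800
Step: measurebox translate[v: 1564; u_from: s; u_to: week]
Result: 391/151200
Step: measurebox translate[v: 7488; u_from: oz; u_to: kg]
Result: 5307030729/25000000
Step: measurebox translate[v: -33; u_from: cm; u_to: km]
Result: -33/100000
Step: measurebox translate[v: -3301; u_from: MiB; u_to: kB]
Result: -432668672/125
Step: dial markday[d: 2159-06-03]
Result: 2159-06-03
Step: dial yhop[n: -4]
Result: 2155-06-03
Step: dial closeout[]
Result: 2155-06-30

Answer: 2155-06-30


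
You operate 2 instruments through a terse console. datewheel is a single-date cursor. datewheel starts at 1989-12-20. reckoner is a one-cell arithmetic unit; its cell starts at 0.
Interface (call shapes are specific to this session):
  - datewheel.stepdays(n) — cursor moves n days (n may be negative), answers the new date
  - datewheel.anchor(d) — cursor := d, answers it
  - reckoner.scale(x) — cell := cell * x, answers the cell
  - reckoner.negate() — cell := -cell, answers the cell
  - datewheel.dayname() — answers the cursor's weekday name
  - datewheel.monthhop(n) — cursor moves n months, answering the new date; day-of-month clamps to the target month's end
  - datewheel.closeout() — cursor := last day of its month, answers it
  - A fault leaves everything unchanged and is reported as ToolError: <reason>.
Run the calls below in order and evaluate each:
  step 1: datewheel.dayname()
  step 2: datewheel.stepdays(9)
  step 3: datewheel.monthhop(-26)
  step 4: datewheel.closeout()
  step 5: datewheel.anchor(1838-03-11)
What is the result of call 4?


;; 1. dayname() => Wednesday
;; 2. stepdays(n='9') => 1989-12-29
;; 3. monthhop(n='-26') => 1987-10-29
;; 4. closeout() => 1987-10-31
;; 5. anchor(d='1838-03-11') => 1838-03-11

Answer: 1987-10-31


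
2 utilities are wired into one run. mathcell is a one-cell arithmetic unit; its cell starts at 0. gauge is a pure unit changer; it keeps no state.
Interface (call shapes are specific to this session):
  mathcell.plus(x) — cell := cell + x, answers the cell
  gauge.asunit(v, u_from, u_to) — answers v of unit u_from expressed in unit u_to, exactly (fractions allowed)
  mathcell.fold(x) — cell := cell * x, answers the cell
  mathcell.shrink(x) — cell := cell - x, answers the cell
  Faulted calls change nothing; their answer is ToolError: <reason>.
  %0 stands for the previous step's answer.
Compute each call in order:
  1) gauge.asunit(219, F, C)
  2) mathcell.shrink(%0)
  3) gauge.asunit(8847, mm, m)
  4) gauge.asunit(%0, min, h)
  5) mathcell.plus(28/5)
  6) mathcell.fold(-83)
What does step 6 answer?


CALL asunit[219; F; C]
RET  935/9
CALL shrink[%0]
RET  -935/9
CALL asunit[8847; mm; m]
RET  8847/1000
CALL asunit[%0; min; h]
RET  2949/20000
CALL plus[28/5]
RET  -4423/45
CALL fold[-83]
RET  367109/45

Answer: 367109/45


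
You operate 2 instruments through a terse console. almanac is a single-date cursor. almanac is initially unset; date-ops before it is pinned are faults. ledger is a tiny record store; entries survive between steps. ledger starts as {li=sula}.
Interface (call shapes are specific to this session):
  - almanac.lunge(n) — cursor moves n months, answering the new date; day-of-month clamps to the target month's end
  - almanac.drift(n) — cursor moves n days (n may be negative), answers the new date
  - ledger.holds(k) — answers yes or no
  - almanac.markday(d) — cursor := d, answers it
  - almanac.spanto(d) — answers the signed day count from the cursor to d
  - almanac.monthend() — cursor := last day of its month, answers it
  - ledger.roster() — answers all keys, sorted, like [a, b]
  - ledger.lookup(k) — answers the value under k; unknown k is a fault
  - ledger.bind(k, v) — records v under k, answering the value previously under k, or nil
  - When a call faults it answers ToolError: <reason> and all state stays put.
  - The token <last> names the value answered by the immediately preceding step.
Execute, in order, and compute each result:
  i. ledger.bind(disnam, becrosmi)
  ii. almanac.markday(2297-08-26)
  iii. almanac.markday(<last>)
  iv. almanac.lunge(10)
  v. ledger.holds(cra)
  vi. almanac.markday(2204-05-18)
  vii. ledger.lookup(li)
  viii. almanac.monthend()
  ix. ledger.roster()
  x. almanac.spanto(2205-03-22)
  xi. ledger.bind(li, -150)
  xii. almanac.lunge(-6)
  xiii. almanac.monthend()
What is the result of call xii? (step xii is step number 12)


·→ bind(k→disnam, v→becrosmi)
·← nil
·→ markday(d→2297-08-26)
·← 2297-08-26
·→ markday(d→<last>)
·← 2297-08-26
·→ lunge(n→10)
·← 2298-06-26
·→ holds(k→cra)
·← no
·→ markday(d→2204-05-18)
·← 2204-05-18
·→ lookup(k→li)
·← sula
·→ monthend()
·← 2204-05-31
·→ roster()
·← [disnam, li]
·→ spanto(d→2205-03-22)
·← 295
·→ bind(k→li, v→-150)
·← sula
·→ lunge(n→-6)
·← 2203-11-30
·→ monthend()
·← 2203-11-30

Answer: 2203-11-30


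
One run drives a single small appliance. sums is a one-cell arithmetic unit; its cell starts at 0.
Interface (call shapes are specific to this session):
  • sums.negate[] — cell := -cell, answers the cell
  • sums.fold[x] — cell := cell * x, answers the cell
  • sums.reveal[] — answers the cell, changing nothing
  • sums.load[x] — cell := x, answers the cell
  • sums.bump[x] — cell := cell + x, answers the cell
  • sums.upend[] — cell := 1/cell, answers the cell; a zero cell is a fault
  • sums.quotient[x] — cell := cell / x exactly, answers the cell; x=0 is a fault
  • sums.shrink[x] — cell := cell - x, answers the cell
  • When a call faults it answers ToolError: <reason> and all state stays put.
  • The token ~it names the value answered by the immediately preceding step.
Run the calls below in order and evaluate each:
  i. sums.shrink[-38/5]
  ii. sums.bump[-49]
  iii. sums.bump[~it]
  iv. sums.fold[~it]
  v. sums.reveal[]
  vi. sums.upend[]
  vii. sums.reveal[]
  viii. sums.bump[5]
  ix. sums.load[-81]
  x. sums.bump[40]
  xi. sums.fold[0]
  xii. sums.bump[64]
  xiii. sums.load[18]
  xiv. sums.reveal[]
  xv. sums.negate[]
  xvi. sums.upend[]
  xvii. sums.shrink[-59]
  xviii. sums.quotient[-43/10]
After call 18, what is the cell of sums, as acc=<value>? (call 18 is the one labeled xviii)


>> sums.shrink(x: -38/5)
<< 38/5
>> sums.bump(x: -49)
<< -207/5
>> sums.bump(x: ~it)
<< -414/5
>> sums.fold(x: ~it)
<< 171396/25
>> sums.reveal()
<< 171396/25
>> sums.upend()
<< 25/171396
>> sums.reveal()
<< 25/171396
>> sums.bump(x: 5)
<< 857005/171396
>> sums.load(x: -81)
<< -81
>> sums.bump(x: 40)
<< -41
>> sums.fold(x: 0)
<< 0
>> sums.bump(x: 64)
<< 64
>> sums.load(x: 18)
<< 18
>> sums.reveal()
<< 18
>> sums.negate()
<< -18
>> sums.upend()
<< -1/18
>> sums.shrink(x: -59)
<< 1061/18
>> sums.quotient(x: -43/10)
<< -5305/387

Answer: acc=-5305/387


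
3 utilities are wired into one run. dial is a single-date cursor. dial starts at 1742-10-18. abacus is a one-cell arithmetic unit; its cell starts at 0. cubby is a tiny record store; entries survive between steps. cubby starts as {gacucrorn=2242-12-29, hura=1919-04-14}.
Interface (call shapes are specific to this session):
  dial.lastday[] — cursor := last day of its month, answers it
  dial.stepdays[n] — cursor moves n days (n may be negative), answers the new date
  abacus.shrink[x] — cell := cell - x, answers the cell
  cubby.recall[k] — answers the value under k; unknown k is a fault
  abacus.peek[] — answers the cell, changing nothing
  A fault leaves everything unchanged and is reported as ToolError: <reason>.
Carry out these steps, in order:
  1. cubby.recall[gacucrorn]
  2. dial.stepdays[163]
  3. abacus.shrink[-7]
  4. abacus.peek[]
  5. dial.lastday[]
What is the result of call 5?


Answer: 1743-03-31

Derivation:
I call recall passing k: gacucrorn, and see 2242-12-29.
I use stepdays passing n: 163, yielding 1743-03-30.
Now I run shrink passing x: -7, and observe 7.
I use peek(), and see 7.
I try lastday(), giving 1743-03-31.
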